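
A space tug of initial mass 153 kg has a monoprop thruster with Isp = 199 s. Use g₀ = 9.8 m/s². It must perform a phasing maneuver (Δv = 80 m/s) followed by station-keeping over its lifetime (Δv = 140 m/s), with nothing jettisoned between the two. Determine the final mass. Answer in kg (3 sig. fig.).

final mass ≈ 137 kg

v_e = Isp · g₀ = 199 × 9.8 = 1950.2 m/s.
After the first burn: m = 153 × exp(−80/1950.2) = 153 × 0.95981 = 146.851 kg.
After the second burn: m = 146.851 × exp(−140/1950.2) = 146.851 × 0.93073 = 136.679 kg.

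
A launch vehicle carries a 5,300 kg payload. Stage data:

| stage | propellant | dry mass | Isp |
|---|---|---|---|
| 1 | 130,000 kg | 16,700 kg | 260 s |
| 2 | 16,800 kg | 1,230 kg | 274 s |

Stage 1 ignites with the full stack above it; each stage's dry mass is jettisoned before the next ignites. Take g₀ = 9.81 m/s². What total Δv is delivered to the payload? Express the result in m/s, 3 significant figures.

Ignition mass of stage 1 = 130,000+16,700 + 16,800+1,230 + 5,300 = 170,030 kg.
Stage 1: m₀ = 170,030 kg, m_f = 170,030 − 130,000 = 40,030 kg; Δv = 260×9.81×ln(4.248) = 2550.6×1.4463 ≈ 3689 m/s.
Stage 2: m₀ = 23,330 kg, m_f = 23,330 − 16,800 = 6,530 kg; Δv = 274×9.81×ln(3.573) = 2687.9×1.2733 ≈ 3423 m/s.
Total Δv = 3689 + 3423 = 7112 m/s.

Δv ≈ 7110 m/s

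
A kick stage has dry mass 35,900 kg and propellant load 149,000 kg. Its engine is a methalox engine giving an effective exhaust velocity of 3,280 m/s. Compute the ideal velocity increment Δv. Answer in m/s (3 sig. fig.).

m₀ = m_dry + m_prop = 35,900 + 149,000 = 184,900 kg.
Rocket equation: Δv = v_e · ln(m₀/m_f) = 3280.0 × ln(5.15) = 3280.0 × 1.6391 ≈ 5376.2 m/s.

Δv ≈ 5380 m/s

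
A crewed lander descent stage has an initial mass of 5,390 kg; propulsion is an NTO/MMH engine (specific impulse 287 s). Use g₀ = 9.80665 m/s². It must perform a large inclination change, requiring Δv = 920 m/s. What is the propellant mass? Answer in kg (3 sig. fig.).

propellant mass ≈ 1500 kg

v_e = Isp · g₀ = 287 × 9.80665 = 2814.5 m/s.
m₀/m_f = exp(Δv / v_e) = exp(920 / 2814.5) = exp(0.3269) = 1.3866.
m_f = 5,390 / 1.3866 = 3,887.21 kg, so propellant = m₀ − m_f = 5,390 − 3,887.21 = 1,502.79 kg.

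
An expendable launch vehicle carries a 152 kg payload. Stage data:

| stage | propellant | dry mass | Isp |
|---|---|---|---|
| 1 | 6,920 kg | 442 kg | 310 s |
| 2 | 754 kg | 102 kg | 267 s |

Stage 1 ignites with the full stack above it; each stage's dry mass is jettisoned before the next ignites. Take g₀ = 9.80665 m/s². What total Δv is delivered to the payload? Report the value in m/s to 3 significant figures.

Ignition mass of stage 1 = 6,920+442 + 754+102 + 152 = 8,370 kg.
Stage 1: m₀ = 8,370 kg, m_f = 8,370 − 6,920 = 1,450 kg; Δv = 310×9.80665×ln(5.772) = 3040.1×1.7531 ≈ 5330 m/s.
Stage 2: m₀ = 1,008 kg, m_f = 1,008 − 754 = 254 kg; Δv = 267×9.80665×ln(3.969) = 2618.4×1.3784 ≈ 3609 m/s.
Total Δv = 5330 + 3609 = 8939 m/s.

Δv ≈ 8940 m/s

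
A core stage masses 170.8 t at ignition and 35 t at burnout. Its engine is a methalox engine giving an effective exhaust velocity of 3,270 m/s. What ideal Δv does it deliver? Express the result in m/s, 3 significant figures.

Rocket equation: Δv = v_e · ln(m₀/m_f) = 3270.0 × ln(4.88) = 3270.0 × 1.5851 ≈ 5183.4 m/s.

Δv ≈ 5180 m/s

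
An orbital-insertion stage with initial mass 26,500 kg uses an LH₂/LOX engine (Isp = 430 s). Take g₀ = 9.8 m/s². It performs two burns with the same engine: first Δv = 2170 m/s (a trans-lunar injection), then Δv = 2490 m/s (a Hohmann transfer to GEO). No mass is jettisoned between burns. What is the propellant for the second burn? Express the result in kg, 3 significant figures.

v_e = Isp · g₀ = 430 × 9.8 = 4214.0 m/s.
After the first burn: m = 26500 × exp(−2170/4214.0) = 26500 × 0.59753 = 15,834.5 kg.
After the second burn: m = 15,834.5 × exp(−2490/4214.0) = 15,834.5 × 0.55384 = 8,769.78 kg.
Second-burn propellant = 15,834.5 − 8,769.78 = 7,064.72 kg.

propellant for the second burn ≈ 7060 kg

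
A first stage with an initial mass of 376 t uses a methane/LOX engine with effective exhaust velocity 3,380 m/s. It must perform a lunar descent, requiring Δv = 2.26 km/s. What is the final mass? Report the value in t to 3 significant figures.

final mass ≈ 193 t

m₀/m_f = exp(Δv / v_e) = exp(2260 / 3380.0) = exp(0.6686) = 1.9516.
m_f = m₀ / 1.9516 = 376 / 1.9516 = 192.662 t.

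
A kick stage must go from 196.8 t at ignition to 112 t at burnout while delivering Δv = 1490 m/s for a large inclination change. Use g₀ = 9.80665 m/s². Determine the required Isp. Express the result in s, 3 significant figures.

Isp ≈ 270 s

ln(m₀/m_f) = ln(196800/112000) = ln(1.757) = 0.5637.
Using Δv = v_e ln(m₀/m_f): v_e = Δv / ln(m₀/m_f) = 1490 / 0.5637 = 2643.3 m/s.
Isp = v_e / g₀ = 2643.3 / 9.80665 = 269.5 s.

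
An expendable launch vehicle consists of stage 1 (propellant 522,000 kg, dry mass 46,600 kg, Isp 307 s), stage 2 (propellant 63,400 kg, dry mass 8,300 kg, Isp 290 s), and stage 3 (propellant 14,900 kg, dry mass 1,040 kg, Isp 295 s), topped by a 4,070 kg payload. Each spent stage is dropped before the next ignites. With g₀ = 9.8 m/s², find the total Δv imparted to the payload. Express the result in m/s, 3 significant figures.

Δv ≈ 12000 m/s

Ignition mass of stage 1 = 522,000+46,600 + 63,400+8,300 + 14,900+1,040 + 4,070 = 660,310 kg.
Stage 1: m₀ = 660,310 kg, m_f = 660,310 − 522,000 = 138,310 kg; Δv = 307×9.8×ln(4.774) = 3008.6×1.5632 ≈ 4703 m/s.
Stage 2: m₀ = 91,710 kg, m_f = 91,710 − 63,400 = 28,310 kg; Δv = 290×9.8×ln(3.239) = 2842.0×1.1754 ≈ 3341 m/s.
Stage 3: m₀ = 20,010 kg, m_f = 20,010 − 14,900 = 5,110 kg; Δv = 295×9.8×ln(3.916) = 2891.0×1.3650 ≈ 3946 m/s.
Total Δv = 4703 + 3341 + 3946 = 11990 m/s.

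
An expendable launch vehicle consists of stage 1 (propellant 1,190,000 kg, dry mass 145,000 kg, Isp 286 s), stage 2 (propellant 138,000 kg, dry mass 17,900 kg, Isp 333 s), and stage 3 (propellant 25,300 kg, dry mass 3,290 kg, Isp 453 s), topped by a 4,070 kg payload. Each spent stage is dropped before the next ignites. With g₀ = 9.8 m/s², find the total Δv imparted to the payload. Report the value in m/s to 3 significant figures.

Ignition mass of stage 1 = 1,190,000+145,000 + 138,000+17,900 + 25,300+3,290 + 4,070 = 1,523,560 kg.
Stage 1: m₀ = 1,523,560 kg, m_f = 1,523,560 − 1,190,000 = 333,560 kg; Δv = 286×9.8×ln(4.568) = 2802.8×1.5190 ≈ 4257 m/s.
Stage 2: m₀ = 188,560 kg, m_f = 188,560 − 138,000 = 50,560 kg; Δv = 333×9.8×ln(3.729) = 3263.4×1.3163 ≈ 4295 m/s.
Stage 3: m₀ = 32,660 kg, m_f = 32,660 − 25,300 = 7,360 kg; Δv = 453×9.8×ln(4.438) = 4439.4×1.4901 ≈ 6615 m/s.
Total Δv = 4257 + 4295 + 6615 = 15167 m/s.

Δv ≈ 15200 m/s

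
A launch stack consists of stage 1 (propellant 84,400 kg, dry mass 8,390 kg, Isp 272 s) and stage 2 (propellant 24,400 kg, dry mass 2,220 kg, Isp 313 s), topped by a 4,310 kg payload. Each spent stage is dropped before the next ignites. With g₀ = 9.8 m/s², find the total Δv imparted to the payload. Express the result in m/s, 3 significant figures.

Δv ≈ 7830 m/s

Ignition mass of stage 1 = 84,400+8,390 + 24,400+2,220 + 4,310 = 123,720 kg.
Stage 1: m₀ = 123,720 kg, m_f = 123,720 − 84,400 = 39,320 kg; Δv = 272×9.8×ln(3.146) = 2665.6×1.1463 ≈ 3056 m/s.
Stage 2: m₀ = 30,930 kg, m_f = 30,930 − 24,400 = 6,530 kg; Δv = 313×9.8×ln(4.737) = 3067.4×1.5553 ≈ 4771 m/s.
Total Δv = 3056 + 4771 = 7827 m/s.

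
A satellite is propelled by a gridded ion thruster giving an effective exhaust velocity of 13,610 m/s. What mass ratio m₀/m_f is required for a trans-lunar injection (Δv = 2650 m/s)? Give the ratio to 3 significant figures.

Using Δv = v_e ln(m₀/m_f): m₀/m_f = exp(Δv / v_e) = exp(2650 / 13610.0) = exp(0.1947) = 1.2150.

mass ratio ≈ 1.21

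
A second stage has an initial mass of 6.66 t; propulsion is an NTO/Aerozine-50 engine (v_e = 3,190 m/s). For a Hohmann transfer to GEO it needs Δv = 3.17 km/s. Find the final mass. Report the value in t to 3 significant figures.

final mass ≈ 2.47 t

From the ideal rocket equation, m₀/m_f = exp(Δv / v_e) = exp(3170 / 3190.0) = exp(0.9937) = 2.7013.
m_f = m₀ / 2.7013 = 6.66 / 2.7013 = 2.46548 t.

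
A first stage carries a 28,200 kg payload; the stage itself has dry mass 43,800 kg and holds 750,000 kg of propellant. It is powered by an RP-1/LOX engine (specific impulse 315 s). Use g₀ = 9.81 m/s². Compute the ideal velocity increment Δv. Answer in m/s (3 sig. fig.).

Δv ≈ 7520 m/s

v_e = Isp · g₀ = 315 × 9.81 = 3090.2 m/s.
m₀ = payload + dry + propellant = 28,200 + 43,800 + 750,000 = 822,000 kg.
m_f = payload + dry = 28,200 + 43,800 = 72,000 kg.
Δv = v_e · ln(m₀/m_f) = 3090.2 × ln(11.42) = 3090.2 × 2.4351 ≈ 7524.7 m/s.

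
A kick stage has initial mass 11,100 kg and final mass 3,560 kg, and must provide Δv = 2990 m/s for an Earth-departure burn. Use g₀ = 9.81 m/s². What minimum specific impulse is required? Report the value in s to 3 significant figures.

ln(m₀/m_f) = ln(11100/3560) = ln(3.118) = 1.1372.
Using Δv = v_e ln(m₀/m_f): v_e = Δv / ln(m₀/m_f) = 2990 / 1.1372 = 2629.3 m/s.
Isp = v_e / g₀ = 2629.3 / 9.81 = 268.0 s.

Isp ≈ 268 s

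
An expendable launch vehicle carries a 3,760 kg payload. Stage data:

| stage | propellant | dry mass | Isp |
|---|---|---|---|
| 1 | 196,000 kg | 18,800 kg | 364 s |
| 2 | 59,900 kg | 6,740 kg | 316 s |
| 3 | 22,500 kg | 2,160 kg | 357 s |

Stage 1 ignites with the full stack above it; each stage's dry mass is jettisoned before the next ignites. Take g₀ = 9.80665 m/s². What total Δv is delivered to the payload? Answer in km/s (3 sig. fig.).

Δv ≈ 12.1 km/s

Ignition mass of stage 1 = 196,000+18,800 + 59,900+6,740 + 22,500+2,160 + 3,760 = 309,860 kg.
Stage 1: m₀ = 309,860 kg, m_f = 309,860 − 196,000 = 113,860 kg; Δv = 364×9.80665×ln(2.721) = 3569.6×1.0012 ≈ 3574 m/s.
Stage 2: m₀ = 95,060 kg, m_f = 95,060 − 59,900 = 35,160 kg; Δv = 316×9.80665×ln(2.704) = 3098.9×0.9946 ≈ 3082 m/s.
Stage 3: m₀ = 28,420 kg, m_f = 28,420 − 22,500 = 5,920 kg; Δv = 357×9.80665×ln(4.801) = 3501.0×1.5688 ≈ 5492 m/s.
Total Δv = 3574 + 3082 + 5492 = 12148 m/s.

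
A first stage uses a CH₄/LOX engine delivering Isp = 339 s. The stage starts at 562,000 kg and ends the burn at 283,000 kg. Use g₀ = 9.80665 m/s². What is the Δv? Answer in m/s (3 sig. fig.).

v_e = Isp · g₀ = 339 × 9.80665 = 3324.5 m/s.
Δv = v_e · ln(m₀/m_f) = 3324.5 × ln(1.986) = 3324.5 × 0.6861 ≈ 2280.8 m/s.

Δv ≈ 2280 m/s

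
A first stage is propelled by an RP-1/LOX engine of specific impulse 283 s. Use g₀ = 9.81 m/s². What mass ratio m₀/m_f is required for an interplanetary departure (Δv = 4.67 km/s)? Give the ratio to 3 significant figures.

v_e = Isp · g₀ = 283 × 9.81 = 2776.2 m/s.
By the Tsiolkovsky rocket equation, m₀/m_f = exp(Δv / v_e) = exp(4670 / 2776.2) = exp(1.6821) = 5.3770.

mass ratio ≈ 5.38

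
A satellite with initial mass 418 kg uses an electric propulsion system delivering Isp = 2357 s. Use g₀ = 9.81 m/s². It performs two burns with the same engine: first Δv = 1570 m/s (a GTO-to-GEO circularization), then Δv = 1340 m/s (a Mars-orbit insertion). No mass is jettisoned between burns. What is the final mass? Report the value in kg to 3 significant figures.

v_e = Isp · g₀ = 2357 × 9.81 = 23122.2 m/s.
After the first burn: m = 418 × exp(−1570/23122.2) = 418 × 0.93435 = 390.558 kg.
After the second burn: m = 390.558 × exp(−1340/23122.2) = 390.558 × 0.94369 = 368.566 kg.

final mass ≈ 369 kg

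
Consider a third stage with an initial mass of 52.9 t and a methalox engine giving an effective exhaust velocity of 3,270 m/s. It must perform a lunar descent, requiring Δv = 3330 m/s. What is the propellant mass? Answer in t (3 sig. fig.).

By the Tsiolkovsky rocket equation, m₀/m_f = exp(Δv / v_e) = exp(3330 / 3270.0) = exp(1.0183) = 2.7686.
m_f = 52.9 / 2.7686 = 19.1071 t, so propellant = m₀ − m_f = 52.9 − 19.1071 = 33.7929 t.

propellant mass ≈ 33.8 t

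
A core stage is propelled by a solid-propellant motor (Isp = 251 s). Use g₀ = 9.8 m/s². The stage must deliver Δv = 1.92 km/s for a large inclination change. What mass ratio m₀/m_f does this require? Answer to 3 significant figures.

mass ratio ≈ 2.18

v_e = Isp · g₀ = 251 × 9.8 = 2459.8 m/s.
m₀/m_f = exp(Δv / v_e) = exp(1920 / 2459.8) = exp(0.7806) = 2.1827.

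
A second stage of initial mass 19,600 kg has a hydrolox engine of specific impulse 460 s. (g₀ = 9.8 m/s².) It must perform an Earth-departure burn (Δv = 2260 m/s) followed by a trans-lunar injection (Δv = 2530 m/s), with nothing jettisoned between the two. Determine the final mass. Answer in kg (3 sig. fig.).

v_e = Isp · g₀ = 460 × 9.8 = 4508.0 m/s.
After the first burn: m = 19600 × exp(−2260/4508.0) = 19600 × 0.60572 = 11,872.1 kg.
After the second burn: m = 11,872.1 × exp(−2530/4508.0) = 11,872.1 × 0.57051 = 6,773.15 kg.

final mass ≈ 6770 kg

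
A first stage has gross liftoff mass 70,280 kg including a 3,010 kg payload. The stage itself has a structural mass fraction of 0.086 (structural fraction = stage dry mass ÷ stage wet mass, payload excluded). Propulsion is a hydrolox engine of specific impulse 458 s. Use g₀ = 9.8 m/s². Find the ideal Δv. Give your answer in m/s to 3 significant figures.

Stage wet mass = m₀ − payload = 70,280 − 3,010 = 67,270 kg.
Stage dry mass = ε × stage wet mass = 0.086 × 67,270 = 5,785.22 kg.
Burnout mass m_f = stage dry + payload = 5,785.22 + 3,010 = 8,795.22 kg.
v_e = Isp · g₀ = 458 × 9.8 = 4488.4 m/s.
Using Δv = v_e ln(m₀/m_f): Δv = v_e · ln(70,280/8,795.22) = 4488.4 × ln(7.991) = 4488.4 × 2.0783 ≈ 9328 m/s.

Δv ≈ 9330 m/s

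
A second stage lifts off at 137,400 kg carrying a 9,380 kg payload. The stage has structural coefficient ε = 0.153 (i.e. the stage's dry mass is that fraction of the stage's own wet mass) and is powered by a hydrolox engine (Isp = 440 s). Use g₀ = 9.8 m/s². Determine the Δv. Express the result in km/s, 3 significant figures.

Δv ≈ 6.71 km/s

Stage wet mass = m₀ − payload = 137,400 − 9,380 = 128,020 kg.
Stage dry mass = ε × stage wet mass = 0.153 × 128,020 = 19,587.1 kg.
Burnout mass m_f = stage dry + payload = 19,587.1 + 9,380 = 28,967.1 kg.
v_e = Isp · g₀ = 440 × 9.8 = 4312.0 m/s.
Δv = v_e · ln(137,400/28,967.1) = 4312.0 × ln(4.743) = 4312.0 × 1.5567 ≈ 6713 m/s.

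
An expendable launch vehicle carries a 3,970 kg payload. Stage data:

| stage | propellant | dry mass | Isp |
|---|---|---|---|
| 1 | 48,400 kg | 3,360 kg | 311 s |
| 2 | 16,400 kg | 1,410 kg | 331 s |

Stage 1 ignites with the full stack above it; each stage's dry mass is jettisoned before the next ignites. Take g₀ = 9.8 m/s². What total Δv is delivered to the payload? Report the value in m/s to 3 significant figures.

Δv ≈ 7810 m/s

Ignition mass of stage 1 = 48,400+3,360 + 16,400+1,410 + 3,970 = 73,540 kg.
Stage 1: m₀ = 73,540 kg, m_f = 73,540 − 48,400 = 25,140 kg; Δv = 311×9.8×ln(2.925) = 3047.8×1.0734 ≈ 3271 m/s.
Stage 2: m₀ = 21,780 kg, m_f = 21,780 − 16,400 = 5,380 kg; Δv = 331×9.8×ln(4.048) = 3243.8×1.3983 ≈ 4536 m/s.
Total Δv = 3271 + 4536 = 7807 m/s.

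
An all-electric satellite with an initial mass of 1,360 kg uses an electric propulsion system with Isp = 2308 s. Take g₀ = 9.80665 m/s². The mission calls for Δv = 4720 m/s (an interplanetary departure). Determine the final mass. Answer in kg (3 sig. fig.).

final mass ≈ 1100 kg

v_e = Isp · g₀ = 2308 × 9.80665 = 22633.7 m/s.
From the ideal rocket equation, m₀/m_f = exp(Δv / v_e) = exp(4720 / 22633.7) = exp(0.2085) = 1.2319.
m_f = m₀ / 1.2319 = 1,360 / 1.2319 = 1,103.99 kg.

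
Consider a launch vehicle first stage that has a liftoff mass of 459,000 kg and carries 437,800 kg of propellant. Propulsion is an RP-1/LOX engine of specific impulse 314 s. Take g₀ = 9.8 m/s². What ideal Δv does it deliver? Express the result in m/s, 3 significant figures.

v_e = Isp · g₀ = 314 × 9.8 = 3077.2 m/s.
m_f = m₀ − m_prop = 459,000 − 437,800 = 21,200 kg.
Δv = v_e · ln(m₀/m_f) = 3077.2 × ln(21.65) = 3077.2 × 3.0750 ≈ 9462.5 m/s.

Δv ≈ 9460 m/s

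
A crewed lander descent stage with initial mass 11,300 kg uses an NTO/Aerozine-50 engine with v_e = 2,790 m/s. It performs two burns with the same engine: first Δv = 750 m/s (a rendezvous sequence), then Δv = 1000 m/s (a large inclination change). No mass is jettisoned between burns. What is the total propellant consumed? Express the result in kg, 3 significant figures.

After the first burn: m = 11300 × exp(−750/2790.0) = 11300 × 0.76428 = 8,636.36 kg.
After the second burn: m = 8,636.36 × exp(−1000/2790.0) = 8,636.36 × 0.69878 = 6,034.92 kg.
Total propellant = m₀ − m_final = 11300 − 6,034.92 = 5,265.08 kg.

total propellant consumed ≈ 5270 kg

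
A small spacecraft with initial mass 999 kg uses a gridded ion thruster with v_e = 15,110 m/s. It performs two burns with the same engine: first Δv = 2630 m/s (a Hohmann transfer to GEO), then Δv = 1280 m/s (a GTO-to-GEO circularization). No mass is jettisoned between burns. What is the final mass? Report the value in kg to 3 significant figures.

final mass ≈ 771 kg

After the first burn: m = 999 × exp(−2630/15110.0) = 999 × 0.84025 = 839.41 kg.
After the second burn: m = 839.41 × exp(−1280/15110.0) = 839.41 × 0.91878 = 771.233 kg.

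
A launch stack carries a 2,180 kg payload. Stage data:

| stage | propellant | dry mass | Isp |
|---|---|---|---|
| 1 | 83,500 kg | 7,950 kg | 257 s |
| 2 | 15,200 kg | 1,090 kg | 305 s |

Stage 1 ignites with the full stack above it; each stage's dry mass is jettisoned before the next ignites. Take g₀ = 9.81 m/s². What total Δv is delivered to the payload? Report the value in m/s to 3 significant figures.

Δv ≈ 8770 m/s

Ignition mass of stage 1 = 83,500+7,950 + 15,200+1,090 + 2,180 = 109,920 kg.
Stage 1: m₀ = 109,920 kg, m_f = 109,920 − 83,500 = 26,420 kg; Δv = 257×9.81×ln(4.16) = 2521.2×1.4256 ≈ 3594 m/s.
Stage 2: m₀ = 18,470 kg, m_f = 18,470 − 15,200 = 3,270 kg; Δv = 305×9.81×ln(5.648) = 2992.1×1.7314 ≈ 5180 m/s.
Total Δv = 3594 + 5180 = 8774 m/s.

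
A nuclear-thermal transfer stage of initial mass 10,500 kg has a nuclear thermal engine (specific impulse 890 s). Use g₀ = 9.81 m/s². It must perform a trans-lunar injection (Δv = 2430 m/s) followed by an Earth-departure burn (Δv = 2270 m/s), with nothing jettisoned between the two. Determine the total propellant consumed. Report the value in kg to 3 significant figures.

v_e = Isp · g₀ = 890 × 9.81 = 8730.9 m/s.
After the first burn: m = 10500 × exp(−2430/8730.9) = 10500 × 0.75705 = 7,949.03 kg.
After the second burn: m = 7,949.03 × exp(−2270/8730.9) = 7,949.03 × 0.77105 = 6,129.1 kg.
Total propellant = m₀ − m_final = 10500 − 6,129.1 = 4,370.9 kg.

total propellant consumed ≈ 4370 kg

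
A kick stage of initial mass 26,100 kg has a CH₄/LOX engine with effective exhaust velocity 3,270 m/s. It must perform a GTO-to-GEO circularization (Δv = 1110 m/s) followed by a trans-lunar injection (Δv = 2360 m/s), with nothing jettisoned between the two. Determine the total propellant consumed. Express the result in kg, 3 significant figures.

After the first burn: m = 26100 × exp(−1110/3270.0) = 26100 × 0.71216 = 18,587.4 kg.
After the second burn: m = 18,587.4 × exp(−2360/3270.0) = 18,587.4 × 0.48592 = 9,031.99 kg.
Total propellant = m₀ − m_final = 26100 − 9,031.99 = 17,068.01 kg.

total propellant consumed ≈ 17100 kg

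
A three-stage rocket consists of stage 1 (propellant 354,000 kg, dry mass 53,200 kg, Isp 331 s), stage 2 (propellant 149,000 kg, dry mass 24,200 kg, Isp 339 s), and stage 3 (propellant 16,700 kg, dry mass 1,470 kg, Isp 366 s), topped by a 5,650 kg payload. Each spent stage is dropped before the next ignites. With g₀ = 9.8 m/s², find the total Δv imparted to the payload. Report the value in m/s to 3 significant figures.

Δv ≈ 11900 m/s

Ignition mass of stage 1 = 354,000+53,200 + 149,000+24,200 + 16,700+1,470 + 5,650 = 604,220 kg.
Stage 1: m₀ = 604,220 kg, m_f = 604,220 − 354,000 = 250,220 kg; Δv = 331×9.8×ln(2.415) = 3243.8×0.8816 ≈ 2860 m/s.
Stage 2: m₀ = 197,020 kg, m_f = 197,020 − 149,000 = 48,020 kg; Δv = 339×9.8×ln(4.103) = 3322.2×1.4117 ≈ 4690 m/s.
Stage 3: m₀ = 23,820 kg, m_f = 23,820 − 16,700 = 7,120 kg; Δv = 366×9.8×ln(3.346) = 3586.8×1.2076 ≈ 4331 m/s.
Total Δv = 2860 + 4690 + 4331 = 11881 m/s.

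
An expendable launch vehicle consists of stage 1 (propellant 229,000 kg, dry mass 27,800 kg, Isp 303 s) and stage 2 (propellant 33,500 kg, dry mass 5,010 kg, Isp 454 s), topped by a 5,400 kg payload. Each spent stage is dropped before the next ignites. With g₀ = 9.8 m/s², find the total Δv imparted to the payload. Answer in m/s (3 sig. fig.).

Ignition mass of stage 1 = 229,000+27,800 + 33,500+5,010 + 5,400 = 300,710 kg.
Stage 1: m₀ = 300,710 kg, m_f = 300,710 − 229,000 = 71,710 kg; Δv = 303×9.8×ln(4.193) = 2969.4×1.4335 ≈ 4257 m/s.
Stage 2: m₀ = 43,910 kg, m_f = 43,910 − 33,500 = 10,410 kg; Δv = 454×9.8×ln(4.218) = 4449.2×1.4394 ≈ 6404 m/s.
Total Δv = 4257 + 6404 = 10661 m/s.

Δv ≈ 10700 m/s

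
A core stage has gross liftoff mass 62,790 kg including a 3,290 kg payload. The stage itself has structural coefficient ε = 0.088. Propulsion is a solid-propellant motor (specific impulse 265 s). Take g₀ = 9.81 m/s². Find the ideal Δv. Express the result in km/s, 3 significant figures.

Stage wet mass = m₀ − payload = 62,790 − 3,290 = 59,500 kg.
Stage dry mass = ε × stage wet mass = 0.088 × 59,500 = 5,236 kg.
Burnout mass m_f = stage dry + payload = 5,236 + 3,290 = 8,526 kg.
v_e = Isp · g₀ = 265 × 9.81 = 2599.7 m/s.
Δv = v_e · ln(62,790/8,526) = 2599.7 × ln(7.365) = 2599.7 × 1.9967 ≈ 5191 m/s.

Δv ≈ 5.19 km/s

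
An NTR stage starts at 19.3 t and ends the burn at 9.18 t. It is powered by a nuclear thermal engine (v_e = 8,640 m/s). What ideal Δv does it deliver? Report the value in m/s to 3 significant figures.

By the Tsiolkovsky rocket equation, Δv = v_e · ln(m₀/m_f) = 8640.0 × ln(2.102) = 8640.0 × 0.7431 ≈ 6420.2 m/s.

Δv ≈ 6420 m/s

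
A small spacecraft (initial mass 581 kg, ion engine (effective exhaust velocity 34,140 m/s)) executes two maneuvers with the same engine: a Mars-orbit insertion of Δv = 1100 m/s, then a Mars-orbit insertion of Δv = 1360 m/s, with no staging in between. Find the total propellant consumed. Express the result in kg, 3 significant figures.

After the first burn: m = 581 × exp(−1100/34140.0) = 581 × 0.96829 = 562.576 kg.
After the second burn: m = 562.576 × exp(−1360/34140.0) = 562.576 × 0.96095 = 540.607 kg.
Total propellant = m₀ − m_final = 581 − 540.607 = 40.393 kg.

total propellant consumed ≈ 40.4 kg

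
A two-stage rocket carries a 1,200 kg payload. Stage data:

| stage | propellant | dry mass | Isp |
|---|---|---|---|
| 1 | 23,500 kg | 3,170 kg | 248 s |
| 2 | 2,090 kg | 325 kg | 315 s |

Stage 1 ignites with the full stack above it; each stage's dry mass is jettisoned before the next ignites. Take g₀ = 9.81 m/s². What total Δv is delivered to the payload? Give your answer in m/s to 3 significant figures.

Ignition mass of stage 1 = 23,500+3,170 + 2,090+325 + 1,200 = 30,285 kg.
Stage 1: m₀ = 30,285 kg, m_f = 30,285 − 23,500 = 6,785 kg; Δv = 248×9.81×ln(4.464) = 2432.9×1.4959 ≈ 3639 m/s.
Stage 2: m₀ = 3,615 kg, m_f = 3,615 − 2,090 = 1,525 kg; Δv = 315×9.81×ln(2.37) = 3090.2×0.8631 ≈ 2667 m/s.
Total Δv = 3639 + 2667 = 6306 m/s.

Δv ≈ 6310 m/s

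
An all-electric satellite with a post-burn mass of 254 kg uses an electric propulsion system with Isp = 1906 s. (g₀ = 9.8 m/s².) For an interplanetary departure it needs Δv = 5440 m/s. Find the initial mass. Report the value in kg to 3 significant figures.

v_e = Isp · g₀ = 1906 × 9.8 = 18678.8 m/s.
m₀/m_f = exp(Δv / v_e) = exp(5440 / 18678.8) = exp(0.2912) = 1.3381.
m₀ = m_f × 1.3381 = 254 × 1.3381 = 339.877 kg.

initial mass ≈ 340 kg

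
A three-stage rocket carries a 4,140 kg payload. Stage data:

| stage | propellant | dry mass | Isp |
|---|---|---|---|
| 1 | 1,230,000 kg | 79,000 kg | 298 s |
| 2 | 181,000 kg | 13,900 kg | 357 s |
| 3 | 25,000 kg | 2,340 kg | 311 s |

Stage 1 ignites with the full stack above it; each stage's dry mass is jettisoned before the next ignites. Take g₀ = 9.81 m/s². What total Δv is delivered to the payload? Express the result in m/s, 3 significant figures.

Ignition mass of stage 1 = 1,230,000+79,000 + 181,000+13,900 + 25,000+2,340 + 4,140 = 1,535,380 kg.
Stage 1: m₀ = 1,535,380 kg, m_f = 1,535,380 − 1,230,000 = 305,380 kg; Δv = 298×9.81×ln(5.028) = 2923.4×1.6150 ≈ 4721 m/s.
Stage 2: m₀ = 226,380 kg, m_f = 226,380 − 181,000 = 45,380 kg; Δv = 357×9.81×ln(4.989) = 3502.2×1.6071 ≈ 5628 m/s.
Stage 3: m₀ = 31,480 kg, m_f = 31,480 − 25,000 = 6,480 kg; Δv = 311×9.81×ln(4.858) = 3050.9×1.5806 ≈ 4822 m/s.
Total Δv = 4721 + 5628 + 4822 = 15171 m/s.

Δv ≈ 15200 m/s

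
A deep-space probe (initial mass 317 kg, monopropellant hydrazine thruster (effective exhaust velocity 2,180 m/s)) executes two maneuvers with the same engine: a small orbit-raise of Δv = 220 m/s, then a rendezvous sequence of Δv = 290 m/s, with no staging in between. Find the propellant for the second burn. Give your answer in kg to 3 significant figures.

propellant for the second burn ≈ 35.7 kg

After the first burn: m = 317 × exp(−220/2180.0) = 317 × 0.90401 = 286.571 kg.
After the second burn: m = 286.571 × exp(−290/2180.0) = 286.571 × 0.87544 = 250.876 kg.
Second-burn propellant = 286.571 − 250.876 = 35.695 kg.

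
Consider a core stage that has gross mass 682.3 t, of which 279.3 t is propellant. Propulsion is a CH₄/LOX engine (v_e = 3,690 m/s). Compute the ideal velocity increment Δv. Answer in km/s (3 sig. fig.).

Δv ≈ 1.94 km/s

m_f = m₀ − m_prop = 682.3 − 279.3 = 403 t.
Δv = v_e · ln(m₀/m_f) = 3690.0 × ln(1.693) = 3690.0 × 0.5265 ≈ 1942.9 m/s.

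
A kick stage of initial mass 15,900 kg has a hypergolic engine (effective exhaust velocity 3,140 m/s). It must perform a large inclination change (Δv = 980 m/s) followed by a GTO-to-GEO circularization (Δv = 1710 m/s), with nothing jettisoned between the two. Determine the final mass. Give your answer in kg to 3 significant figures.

final mass ≈ 6750 kg

After the first burn: m = 15900 × exp(−980/3140.0) = 15900 × 0.73191 = 11,637.4 kg.
After the second burn: m = 11,637.4 × exp(−1710/3140.0) = 11,637.4 × 0.58008 = 6,750.62 kg.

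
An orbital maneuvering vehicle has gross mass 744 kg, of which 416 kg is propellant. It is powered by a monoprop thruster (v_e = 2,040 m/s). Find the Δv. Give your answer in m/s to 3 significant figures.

Δv ≈ 1670 m/s

m_f = m₀ − m_prop = 744 − 416 = 328 kg.
By the Tsiolkovsky rocket equation, Δv = v_e · ln(m₀/m_f) = 2040.0 × ln(2.268) = 2040.0 × 0.8190 ≈ 1670.8 m/s.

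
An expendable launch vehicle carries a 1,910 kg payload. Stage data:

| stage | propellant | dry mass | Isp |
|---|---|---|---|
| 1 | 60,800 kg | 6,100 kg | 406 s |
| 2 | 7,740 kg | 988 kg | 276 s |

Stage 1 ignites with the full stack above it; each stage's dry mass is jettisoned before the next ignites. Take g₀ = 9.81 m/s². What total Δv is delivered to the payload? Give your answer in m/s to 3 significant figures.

Ignition mass of stage 1 = 60,800+6,100 + 7,740+988 + 1,910 = 77,538 kg.
Stage 1: m₀ = 77,538 kg, m_f = 77,538 − 60,800 = 16,738 kg; Δv = 406×9.81×ln(4.632) = 3982.9×1.5331 ≈ 6106 m/s.
Stage 2: m₀ = 10,638 kg, m_f = 10,638 − 7,740 = 2,898 kg; Δv = 276×9.81×ln(3.671) = 2707.6×1.3004 ≈ 3521 m/s.
Total Δv = 6106 + 3521 = 9627 m/s.

Δv ≈ 9630 m/s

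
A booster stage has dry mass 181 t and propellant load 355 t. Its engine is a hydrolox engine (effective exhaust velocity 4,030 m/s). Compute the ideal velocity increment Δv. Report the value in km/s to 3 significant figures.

Δv ≈ 4.38 km/s

m₀ = m_dry + m_prop = 181 + 355 = 536 t.
By the Tsiolkovsky rocket equation, Δv = v_e · ln(m₀/m_f) = 4030.0 × ln(2.961) = 4030.0 × 1.0856 ≈ 4375.1 m/s.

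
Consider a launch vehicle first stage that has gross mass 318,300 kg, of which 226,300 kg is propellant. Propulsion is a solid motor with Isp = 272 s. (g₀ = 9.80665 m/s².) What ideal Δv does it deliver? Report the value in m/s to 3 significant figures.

v_e = Isp · g₀ = 272 × 9.80665 = 2667.4 m/s.
m_f = m₀ − m_prop = 318,300 − 226,300 = 92,000 kg.
Δv = v_e · ln(m₀/m_f) = 2667.4 × ln(3.46) = 2667.4 × 1.2412 ≈ 3310.8 m/s.

Δv ≈ 3310 m/s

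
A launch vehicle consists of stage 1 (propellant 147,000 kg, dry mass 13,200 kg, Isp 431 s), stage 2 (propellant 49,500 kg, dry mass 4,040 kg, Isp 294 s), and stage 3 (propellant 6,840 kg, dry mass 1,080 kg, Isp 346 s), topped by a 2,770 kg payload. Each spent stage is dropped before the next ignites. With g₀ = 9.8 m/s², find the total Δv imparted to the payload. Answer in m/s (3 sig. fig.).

Δv ≈ 12200 m/s

Ignition mass of stage 1 = 147,000+13,200 + 49,500+4,040 + 6,840+1,080 + 2,770 = 224,430 kg.
Stage 1: m₀ = 224,430 kg, m_f = 224,430 − 147,000 = 77,430 kg; Δv = 431×9.8×ln(2.898) = 4223.8×1.0642 ≈ 4495 m/s.
Stage 2: m₀ = 64,230 kg, m_f = 64,230 − 49,500 = 14,730 kg; Δv = 294×9.8×ln(4.36) = 2881.2×1.4726 ≈ 4243 m/s.
Stage 3: m₀ = 10,690 kg, m_f = 10,690 − 6,840 = 3,850 kg; Δv = 346×9.8×ln(2.777) = 3390.8×1.0212 ≈ 3463 m/s.
Total Δv = 4495 + 4243 + 3463 = 12201 m/s.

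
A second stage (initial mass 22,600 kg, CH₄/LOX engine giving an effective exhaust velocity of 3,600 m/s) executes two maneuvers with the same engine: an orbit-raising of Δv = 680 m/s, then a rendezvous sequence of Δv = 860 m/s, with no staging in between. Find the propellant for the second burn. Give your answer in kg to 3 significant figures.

After the first burn: m = 22600 × exp(−680/3600.0) = 22600 × 0.82788 = 18,710.1 kg.
After the second burn: m = 18,710.1 × exp(−860/3600.0) = 18,710.1 × 0.78750 = 14,734.2 kg.
Second-burn propellant = 18,710.1 − 14,734.2 = 3,975.9 kg.

propellant for the second burn ≈ 3980 kg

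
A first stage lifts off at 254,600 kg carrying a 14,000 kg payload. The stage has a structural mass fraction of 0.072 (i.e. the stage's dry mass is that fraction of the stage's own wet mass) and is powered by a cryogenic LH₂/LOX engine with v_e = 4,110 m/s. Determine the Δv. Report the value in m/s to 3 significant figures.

Δv ≈ 8610 m/s

Stage wet mass = m₀ − payload = 254,600 − 14,000 = 240,600 kg.
Stage dry mass = ε × stage wet mass = 0.072 × 240,600 = 17,323.2 kg.
Burnout mass m_f = stage dry + payload = 17,323.2 + 14,000 = 31,323.2 kg.
Δv = v_e · ln(254,600/31,323.2) = 4110.0 × ln(8.128) = 4110.0 × 2.0953 ≈ 8612 m/s.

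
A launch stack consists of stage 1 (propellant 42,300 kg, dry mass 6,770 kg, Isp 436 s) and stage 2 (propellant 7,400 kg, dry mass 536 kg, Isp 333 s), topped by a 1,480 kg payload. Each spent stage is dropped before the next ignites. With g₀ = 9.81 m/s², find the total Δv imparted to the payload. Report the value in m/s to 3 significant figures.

Δv ≈ 10500 m/s

Ignition mass of stage 1 = 42,300+6,770 + 7,400+536 + 1,480 = 58,486 kg.
Stage 1: m₀ = 58,486 kg, m_f = 58,486 − 42,300 = 16,186 kg; Δv = 436×9.81×ln(3.613) = 4277.2×1.2846 ≈ 5495 m/s.
Stage 2: m₀ = 9,416 kg, m_f = 9,416 − 7,400 = 2,016 kg; Δv = 333×9.81×ln(4.671) = 3266.7×1.5413 ≈ 5035 m/s.
Total Δv = 5495 + 5035 = 10530 m/s.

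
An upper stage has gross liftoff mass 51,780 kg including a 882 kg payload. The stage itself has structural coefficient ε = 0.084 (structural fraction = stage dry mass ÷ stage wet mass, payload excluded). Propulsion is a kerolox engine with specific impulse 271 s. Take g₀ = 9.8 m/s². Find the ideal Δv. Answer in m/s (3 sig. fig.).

Δv ≈ 6130 m/s

Stage wet mass = m₀ − payload = 51,780 − 882 = 50,898 kg.
Stage dry mass = ε × stage wet mass = 0.084 × 50,898 = 4,275.43 kg.
Burnout mass m_f = stage dry + payload = 4,275.43 + 882 = 5,157.43 kg.
v_e = Isp · g₀ = 271 × 9.8 = 2655.8 m/s.
By the Tsiolkovsky rocket equation, Δv = v_e · ln(51,780/5,157.43) = 2655.8 × ln(10.04) = 2655.8 × 2.3066 ≈ 6126 m/s.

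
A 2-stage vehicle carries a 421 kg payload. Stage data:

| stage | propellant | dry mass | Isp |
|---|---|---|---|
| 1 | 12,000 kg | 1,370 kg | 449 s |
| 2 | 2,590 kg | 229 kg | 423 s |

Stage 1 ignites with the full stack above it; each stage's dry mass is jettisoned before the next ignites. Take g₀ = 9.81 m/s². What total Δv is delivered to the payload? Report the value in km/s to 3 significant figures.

Δv ≈ 12.3 km/s

Ignition mass of stage 1 = 12,000+1,370 + 2,590+229 + 421 = 16,610 kg.
Stage 1: m₀ = 16,610 kg, m_f = 16,610 − 12,000 = 4,610 kg; Δv = 449×9.81×ln(3.603) = 4404.7×1.2818 ≈ 5646 m/s.
Stage 2: m₀ = 3,240 kg, m_f = 3,240 − 2,590 = 650 kg; Δv = 423×9.81×ln(4.985) = 4149.6×1.6064 ≈ 6666 m/s.
Total Δv = 5646 + 6666 = 12312 m/s.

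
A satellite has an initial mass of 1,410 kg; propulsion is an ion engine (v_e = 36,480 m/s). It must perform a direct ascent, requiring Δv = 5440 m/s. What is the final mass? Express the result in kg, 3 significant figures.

Using Δv = v_e ln(m₀/m_f): m₀/m_f = exp(Δv / v_e) = exp(5440 / 36480.0) = exp(0.1491) = 1.1608.
m_f = m₀ / 1.1608 = 1,410 / 1.1608 = 1,214.68 kg.

final mass ≈ 1210 kg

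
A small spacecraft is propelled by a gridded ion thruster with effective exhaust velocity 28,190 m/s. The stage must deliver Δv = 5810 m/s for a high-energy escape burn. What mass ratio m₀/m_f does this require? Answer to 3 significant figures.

mass ratio ≈ 1.23

By the Tsiolkovsky rocket equation, m₀/m_f = exp(Δv / v_e) = exp(5810 / 28190.0) = exp(0.2061) = 1.2289.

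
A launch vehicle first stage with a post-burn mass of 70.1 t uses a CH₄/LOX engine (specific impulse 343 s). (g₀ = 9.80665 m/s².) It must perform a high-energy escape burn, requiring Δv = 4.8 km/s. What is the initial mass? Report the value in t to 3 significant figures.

v_e = Isp · g₀ = 343 × 9.80665 = 3363.7 m/s.
By the Tsiolkovsky rocket equation, m₀/m_f = exp(Δv / v_e) = exp(4800 / 3363.7) = exp(1.4270) = 4.1662.
m₀ = m_f × 4.1662 = 70.1 × 4.1662 = 292.051 t.

initial mass ≈ 292 t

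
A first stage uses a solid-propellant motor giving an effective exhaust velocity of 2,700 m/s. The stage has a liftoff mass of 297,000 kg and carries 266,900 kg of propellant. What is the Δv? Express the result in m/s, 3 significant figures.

m_f = m₀ − m_prop = 297,000 − 266,900 = 30,100 kg.
Δv = v_e · ln(m₀/m_f) = 2700.0 × ln(9.867) = 2700.0 × 2.2892 ≈ 6180.9 m/s.

Δv ≈ 6180 m/s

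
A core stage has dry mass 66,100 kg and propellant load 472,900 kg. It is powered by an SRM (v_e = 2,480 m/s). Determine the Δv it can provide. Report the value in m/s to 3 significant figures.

Δv ≈ 5200 m/s

m₀ = m_dry + m_prop = 66,100 + 472,900 = 539,000 kg.
Using Δv = v_e ln(m₀/m_f): Δv = v_e · ln(m₀/m_f) = 2480.0 × ln(8.154) = 2480.0 × 2.0985 ≈ 5204.4 m/s.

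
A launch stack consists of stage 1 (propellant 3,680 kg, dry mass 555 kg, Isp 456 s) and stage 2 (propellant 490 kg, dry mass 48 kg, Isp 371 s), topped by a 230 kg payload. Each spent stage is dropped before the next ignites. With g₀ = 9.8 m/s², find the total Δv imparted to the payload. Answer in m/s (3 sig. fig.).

Ignition mass of stage 1 = 3,680+555 + 490+48 + 230 = 5,003 kg.
Stage 1: m₀ = 5,003 kg, m_f = 5,003 − 3,680 = 1,323 kg; Δv = 456×9.8×ln(3.782) = 4468.8×1.3301 ≈ 5944 m/s.
Stage 2: m₀ = 768 kg, m_f = 768 − 490 = 278 kg; Δv = 371×9.8×ln(2.763) = 3635.8×1.0162 ≈ 3695 m/s.
Total Δv = 5944 + 3695 = 9639 m/s.

Δv ≈ 9640 m/s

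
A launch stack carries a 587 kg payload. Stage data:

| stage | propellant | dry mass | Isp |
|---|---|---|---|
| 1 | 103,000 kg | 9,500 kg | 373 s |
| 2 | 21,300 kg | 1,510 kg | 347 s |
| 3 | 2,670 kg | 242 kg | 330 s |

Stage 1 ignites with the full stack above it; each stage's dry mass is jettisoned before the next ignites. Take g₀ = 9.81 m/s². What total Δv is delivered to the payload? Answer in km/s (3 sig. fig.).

Δv ≈ 15.3 km/s

Ignition mass of stage 1 = 103,000+9,500 + 21,300+1,510 + 2,670+242 + 587 = 138,809 kg.
Stage 1: m₀ = 138,809 kg, m_f = 138,809 − 103,000 = 35,809 kg; Δv = 373×9.81×ln(3.876) = 3659.1×1.3549 ≈ 4958 m/s.
Stage 2: m₀ = 26,309 kg, m_f = 26,309 − 21,300 = 5,009 kg; Δv = 347×9.81×ln(5.252) = 3404.1×1.6587 ≈ 5646 m/s.
Stage 3: m₀ = 3,499 kg, m_f = 3,499 − 2,670 = 829 kg; Δv = 330×9.81×ln(4.221) = 3237.3×1.4400 ≈ 4662 m/s.
Total Δv = 4958 + 5646 + 4662 = 15266 m/s.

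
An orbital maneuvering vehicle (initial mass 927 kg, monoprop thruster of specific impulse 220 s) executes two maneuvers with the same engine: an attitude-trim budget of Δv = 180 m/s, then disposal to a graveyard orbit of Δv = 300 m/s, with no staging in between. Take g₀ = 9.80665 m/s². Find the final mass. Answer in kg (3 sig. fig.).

v_e = Isp · g₀ = 220 × 9.80665 = 2157.5 m/s.
After the first burn: m = 927 × exp(−180/2157.5) = 927 × 0.91995 = 852.794 kg.
After the second burn: m = 852.794 × exp(−300/2157.5) = 852.794 × 0.87018 = 742.084 kg.

final mass ≈ 742 kg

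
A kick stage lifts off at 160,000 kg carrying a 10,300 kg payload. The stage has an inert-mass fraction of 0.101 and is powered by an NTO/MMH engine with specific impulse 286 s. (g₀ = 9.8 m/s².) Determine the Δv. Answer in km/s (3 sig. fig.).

Δv ≈ 5.16 km/s

Stage wet mass = m₀ − payload = 160,000 − 10,300 = 149,700 kg.
Stage dry mass = ε × stage wet mass = 0.101 × 149,700 = 15,119.7 kg.
Burnout mass m_f = stage dry + payload = 15,119.7 + 10,300 = 25,419.7 kg.
v_e = Isp · g₀ = 286 × 9.8 = 2802.8 m/s.
From the ideal rocket equation, Δv = v_e · ln(160,000/25,419.7) = 2802.8 × ln(6.294) = 2802.8 × 1.8396 ≈ 5156 m/s.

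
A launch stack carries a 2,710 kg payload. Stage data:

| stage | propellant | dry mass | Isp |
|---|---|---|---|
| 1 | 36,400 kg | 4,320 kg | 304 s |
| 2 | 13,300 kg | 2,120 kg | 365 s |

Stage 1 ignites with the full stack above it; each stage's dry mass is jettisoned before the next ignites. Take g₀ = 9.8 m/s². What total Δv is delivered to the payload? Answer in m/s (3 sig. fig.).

Ignition mass of stage 1 = 36,400+4,320 + 13,300+2,120 + 2,710 = 58,850 kg.
Stage 1: m₀ = 58,850 kg, m_f = 58,850 − 36,400 = 22,450 kg; Δv = 304×9.8×ln(2.621) = 2979.2×0.9637 ≈ 2871 m/s.
Stage 2: m₀ = 18,130 kg, m_f = 18,130 − 13,300 = 4,830 kg; Δv = 365×9.8×ln(3.754) = 3577.0×1.3227 ≈ 4731 m/s.
Total Δv = 2871 + 4731 = 7602 m/s.

Δv ≈ 7600 m/s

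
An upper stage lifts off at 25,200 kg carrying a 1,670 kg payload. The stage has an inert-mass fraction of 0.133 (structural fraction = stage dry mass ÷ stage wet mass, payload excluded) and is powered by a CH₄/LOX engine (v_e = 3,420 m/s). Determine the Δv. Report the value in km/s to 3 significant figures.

Δv ≈ 5.67 km/s

Stage wet mass = m₀ − payload = 25,200 − 1,670 = 23,530 kg.
Stage dry mass = ε × stage wet mass = 0.133 × 23,530 = 3,129.49 kg.
Burnout mass m_f = stage dry + payload = 3,129.49 + 1,670 = 4,799.49 kg.
Δv = v_e · ln(25,200/4,799.49) = 3420.0 × ln(5.251) = 3420.0 × 1.6583 ≈ 5672 m/s.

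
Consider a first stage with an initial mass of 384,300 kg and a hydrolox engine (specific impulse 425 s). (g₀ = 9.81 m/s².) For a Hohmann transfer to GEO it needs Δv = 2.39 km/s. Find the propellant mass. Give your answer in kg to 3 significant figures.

propellant mass ≈ 168000 kg

v_e = Isp · g₀ = 425 × 9.81 = 4169.2 m/s.
By the Tsiolkovsky rocket equation, m₀/m_f = exp(Δv / v_e) = exp(2390 / 4169.2) = exp(0.5732) = 1.7740.
m_f = 384,300 / 1.7740 = 216,629 kg, so propellant = m₀ − m_f = 384,300 − 216,629 = 167,671 kg.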